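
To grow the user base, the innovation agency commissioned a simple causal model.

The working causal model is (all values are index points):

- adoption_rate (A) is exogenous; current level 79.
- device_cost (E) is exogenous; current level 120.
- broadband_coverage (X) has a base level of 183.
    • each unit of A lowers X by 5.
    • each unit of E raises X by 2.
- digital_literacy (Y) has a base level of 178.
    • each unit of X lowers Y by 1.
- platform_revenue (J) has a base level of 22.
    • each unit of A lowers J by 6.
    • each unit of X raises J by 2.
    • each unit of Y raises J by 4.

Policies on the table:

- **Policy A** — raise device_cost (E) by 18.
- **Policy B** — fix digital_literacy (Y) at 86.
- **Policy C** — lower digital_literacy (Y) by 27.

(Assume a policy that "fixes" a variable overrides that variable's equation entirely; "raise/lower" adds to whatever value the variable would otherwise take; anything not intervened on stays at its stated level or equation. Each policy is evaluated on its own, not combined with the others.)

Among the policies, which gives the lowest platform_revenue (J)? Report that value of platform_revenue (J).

-52

Policy A (E + 18):
  A = 79
  E = 120 + 18 = 138
  X = 183 − 5·79 + 2·138 = 64
  Y = 178 − 64 = 114
  J = 22 − 6·79 + 2·64 + 4·114 = 132
Policy B (Y := 86):
  A = 79
  E = 120
  X = 183 − 5·79 + 2·120 = 28
  Y = 86
  J = 22 − 6·79 + 2·28 + 4·86 = -52
Policy C (Y − 27):
  A = 79
  E = 120
  X = 183 − 5·79 + 2·120 = 28
  Y = 178 − 28 (−27 from intervention) = 123
  J = 22 − 6·79 + 2·28 + 4·123 = 96
Comparing — Policy A: J=132, Policy B: J=-52, Policy C: J=96. Lowest is -52 (Policy B).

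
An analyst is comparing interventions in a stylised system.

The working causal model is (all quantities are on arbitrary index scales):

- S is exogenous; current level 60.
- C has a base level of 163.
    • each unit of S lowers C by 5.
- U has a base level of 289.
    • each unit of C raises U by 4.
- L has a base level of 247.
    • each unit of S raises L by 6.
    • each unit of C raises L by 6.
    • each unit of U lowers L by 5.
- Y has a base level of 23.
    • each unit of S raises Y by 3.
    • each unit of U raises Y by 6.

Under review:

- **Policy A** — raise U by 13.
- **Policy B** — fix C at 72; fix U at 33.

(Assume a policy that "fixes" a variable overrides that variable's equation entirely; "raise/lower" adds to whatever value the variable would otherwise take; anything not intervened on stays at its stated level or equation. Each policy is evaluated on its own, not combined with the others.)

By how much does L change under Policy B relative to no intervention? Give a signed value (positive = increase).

Baseline:
  S = 60
  C = 163 − 5·60 = -137
  U = 289 + 4·(-137) = -259
  L = 247 + 6·60 + 6·(-137) − 5·(-259) = 1080
Policy B (C := 72, U := 33):
  S = 60
  C = 72
  U = 33
  L = 247 + 6·60 + 6·72 − 5·33 = 874
Change in L: 874 − 1080 = -206

-206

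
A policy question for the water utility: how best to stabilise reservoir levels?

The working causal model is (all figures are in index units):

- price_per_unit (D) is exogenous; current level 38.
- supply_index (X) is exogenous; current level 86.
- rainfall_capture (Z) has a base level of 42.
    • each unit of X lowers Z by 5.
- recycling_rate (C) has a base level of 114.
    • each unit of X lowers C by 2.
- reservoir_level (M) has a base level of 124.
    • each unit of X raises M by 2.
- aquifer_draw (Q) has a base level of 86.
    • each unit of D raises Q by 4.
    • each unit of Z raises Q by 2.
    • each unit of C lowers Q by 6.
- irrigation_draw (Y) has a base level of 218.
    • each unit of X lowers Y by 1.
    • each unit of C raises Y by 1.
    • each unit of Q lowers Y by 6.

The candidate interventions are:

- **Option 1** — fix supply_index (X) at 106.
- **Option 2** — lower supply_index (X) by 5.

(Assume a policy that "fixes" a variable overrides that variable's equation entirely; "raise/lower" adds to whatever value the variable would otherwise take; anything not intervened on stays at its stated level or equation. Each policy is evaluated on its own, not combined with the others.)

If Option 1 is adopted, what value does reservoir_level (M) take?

Option 1 (X := 106):
  X = 106
  M = 124 + 2·106 = 336

336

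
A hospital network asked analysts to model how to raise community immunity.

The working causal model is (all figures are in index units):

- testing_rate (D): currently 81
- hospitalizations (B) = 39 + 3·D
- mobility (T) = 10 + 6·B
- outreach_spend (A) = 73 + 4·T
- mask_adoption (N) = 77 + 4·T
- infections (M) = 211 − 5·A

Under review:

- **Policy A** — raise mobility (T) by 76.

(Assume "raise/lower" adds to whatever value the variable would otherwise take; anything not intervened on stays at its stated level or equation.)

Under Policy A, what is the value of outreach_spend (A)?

Policy A (T + 76):
  D = 81
  B = 39 + 3·81 = 282
  T = 10 + 6·282 (+76 from intervention) = 1778
  A = 73 + 4·1778 = 7185

7185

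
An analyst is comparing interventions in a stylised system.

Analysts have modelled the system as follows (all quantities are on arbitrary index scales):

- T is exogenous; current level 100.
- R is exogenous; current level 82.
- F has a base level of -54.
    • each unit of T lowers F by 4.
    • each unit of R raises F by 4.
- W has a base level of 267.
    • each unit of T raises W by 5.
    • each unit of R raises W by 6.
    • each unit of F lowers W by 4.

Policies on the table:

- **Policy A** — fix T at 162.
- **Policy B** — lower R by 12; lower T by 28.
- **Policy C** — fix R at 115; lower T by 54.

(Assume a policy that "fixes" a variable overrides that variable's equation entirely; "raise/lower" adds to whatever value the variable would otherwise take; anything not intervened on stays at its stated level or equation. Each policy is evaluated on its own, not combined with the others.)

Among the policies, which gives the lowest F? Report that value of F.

Policy A (T := 162):
  T = 162
  R = 82
  F = -54 − 4·162 + 4·82 = -374
Policy B (R − 12, T − 28):
  T = 100 − 28 = 72
  R = 82 − 12 = 70
  F = -54 − 4·72 + 4·70 = -62
Policy C (R := 115, T − 54):
  T = 100 − 54 = 46
  R = 115
  F = -54 − 4·46 + 4·115 = 222
Comparing — Policy A: F=-374, Policy B: F=-62, Policy C: F=222. Lowest is -374 (Policy A).

-374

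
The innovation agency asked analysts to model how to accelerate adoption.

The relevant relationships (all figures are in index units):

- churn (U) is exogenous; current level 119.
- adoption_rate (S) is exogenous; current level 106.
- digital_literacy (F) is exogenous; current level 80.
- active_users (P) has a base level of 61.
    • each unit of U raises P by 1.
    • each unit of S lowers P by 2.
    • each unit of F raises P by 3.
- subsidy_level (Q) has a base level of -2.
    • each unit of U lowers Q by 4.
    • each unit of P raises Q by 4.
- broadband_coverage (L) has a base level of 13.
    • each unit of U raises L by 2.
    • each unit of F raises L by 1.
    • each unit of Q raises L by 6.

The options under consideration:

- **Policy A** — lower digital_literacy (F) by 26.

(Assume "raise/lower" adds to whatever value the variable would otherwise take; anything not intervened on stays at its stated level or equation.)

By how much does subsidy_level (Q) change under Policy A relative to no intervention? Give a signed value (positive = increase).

Baseline:
  U = 119
  S = 106
  F = 80
  P = 61 + 119 − 2·106 + 3·80 = 208
  Q = -2 − 4·119 + 4·208 = 354
Policy A (F − 26):
  U = 119
  S = 106
  F = 80 − 26 = 54
  P = 61 + 119 − 2·106 + 3·54 = 130
  Q = -2 − 4·119 + 4·130 = 42
Change in Q: 42 − 354 = -312

-312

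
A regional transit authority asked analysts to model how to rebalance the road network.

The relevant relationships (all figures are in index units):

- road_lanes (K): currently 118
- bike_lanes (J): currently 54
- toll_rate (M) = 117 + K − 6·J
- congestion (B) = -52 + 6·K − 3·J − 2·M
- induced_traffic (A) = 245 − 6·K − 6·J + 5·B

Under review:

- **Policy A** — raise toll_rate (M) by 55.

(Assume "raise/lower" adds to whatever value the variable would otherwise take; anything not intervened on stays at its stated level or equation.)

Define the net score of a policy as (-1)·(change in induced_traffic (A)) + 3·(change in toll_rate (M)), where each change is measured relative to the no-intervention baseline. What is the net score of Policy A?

Baseline:
  K = 118
  J = 54
  M = 117 + 118 − 6·54 = -89
  B = -52 + 6·118 − 3·54 − 2·(-89) = 672
  A = 245 − 6·118 − 6·54 + 5·672 = 2573
Policy A (M + 55):
  K = 118
  J = 54
  M = 117 + 118 − 6·54 (+55 from intervention) = -34
  B = -52 + 6·118 − 3·54 − 2·(-34) = 562
  A = 245 − 6·118 − 6·54 + 5·562 = 2023
ΔA = 2023 − 2573 = -550; ΔM = -34 − (-89) = 55
Score = (-1)·(-550) + 3·55 = 715

715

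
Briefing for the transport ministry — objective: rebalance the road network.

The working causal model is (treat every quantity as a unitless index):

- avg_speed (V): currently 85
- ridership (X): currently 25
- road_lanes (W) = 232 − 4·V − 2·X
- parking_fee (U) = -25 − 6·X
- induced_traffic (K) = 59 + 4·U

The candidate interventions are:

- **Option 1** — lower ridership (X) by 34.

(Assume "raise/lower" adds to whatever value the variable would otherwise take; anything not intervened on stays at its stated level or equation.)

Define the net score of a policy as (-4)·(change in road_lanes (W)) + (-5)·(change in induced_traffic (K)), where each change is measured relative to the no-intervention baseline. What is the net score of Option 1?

Baseline:
  V = 85
  X = 25
  W = 232 − 4·85 − 2·25 = -158
  U = -25 − 6·25 = -175
  K = 59 + 4·(-175) = -641
Option 1 (X − 34):
  V = 85
  X = 25 − 34 = -9
  W = 232 − 4·85 − 2·(-9) = -90
  U = -25 − 6·(-9) = 29
  K = 59 + 4·29 = 175
ΔW = -90 − (-158) = 68; ΔK = 175 − (-641) = 816
Score = (-4)·68 + (-5)·816 = -4352

-4352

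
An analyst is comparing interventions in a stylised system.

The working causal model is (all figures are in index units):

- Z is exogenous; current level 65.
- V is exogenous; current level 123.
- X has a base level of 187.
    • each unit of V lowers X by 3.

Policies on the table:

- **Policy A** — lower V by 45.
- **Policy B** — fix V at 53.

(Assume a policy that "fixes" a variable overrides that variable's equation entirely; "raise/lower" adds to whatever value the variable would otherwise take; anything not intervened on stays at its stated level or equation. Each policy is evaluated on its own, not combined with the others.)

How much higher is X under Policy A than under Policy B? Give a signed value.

Policy A (V − 45):
  V = 123 − 45 = 78
  X = 187 − 3·78 = -47
Policy B (V := 53):
  V = 53
  X = 187 − 3·53 = 28
X: -47 − 28 = -75

-75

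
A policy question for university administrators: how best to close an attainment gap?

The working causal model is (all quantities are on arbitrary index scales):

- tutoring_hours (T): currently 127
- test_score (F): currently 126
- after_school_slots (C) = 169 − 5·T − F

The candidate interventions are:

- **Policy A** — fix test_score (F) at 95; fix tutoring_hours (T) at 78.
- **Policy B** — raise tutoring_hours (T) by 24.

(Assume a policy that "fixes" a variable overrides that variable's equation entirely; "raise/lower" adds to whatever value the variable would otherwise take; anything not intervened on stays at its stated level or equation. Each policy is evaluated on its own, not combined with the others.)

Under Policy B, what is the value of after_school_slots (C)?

Policy B (T + 24):
  T = 127 + 24 = 151
  F = 126
  C = 169 − 5·151 − 126 = -712

-712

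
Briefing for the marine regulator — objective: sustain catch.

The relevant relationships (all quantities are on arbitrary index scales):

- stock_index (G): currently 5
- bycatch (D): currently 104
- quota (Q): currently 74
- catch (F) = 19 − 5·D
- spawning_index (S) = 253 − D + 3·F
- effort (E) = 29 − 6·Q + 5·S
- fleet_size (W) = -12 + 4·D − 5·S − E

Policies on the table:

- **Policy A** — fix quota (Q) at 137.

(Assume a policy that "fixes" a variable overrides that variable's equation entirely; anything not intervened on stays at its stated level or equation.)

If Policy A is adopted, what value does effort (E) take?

-7563

Policy A (Q := 137):
  D = 104
  Q = 137
  F = 19 − 5·104 = -501
  S = 253 − 104 + 3·(-501) = -1354
  E = 29 − 6·137 + 5·(-1354) = -7563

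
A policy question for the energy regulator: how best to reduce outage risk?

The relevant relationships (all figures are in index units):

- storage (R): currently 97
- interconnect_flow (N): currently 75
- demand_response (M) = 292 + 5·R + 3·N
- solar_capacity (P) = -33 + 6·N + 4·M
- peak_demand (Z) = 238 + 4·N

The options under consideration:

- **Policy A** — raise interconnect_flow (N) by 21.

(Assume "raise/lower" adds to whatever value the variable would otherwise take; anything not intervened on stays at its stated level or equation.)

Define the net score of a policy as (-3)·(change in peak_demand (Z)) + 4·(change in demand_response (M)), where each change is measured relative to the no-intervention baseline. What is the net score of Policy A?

0

Baseline:
  R = 97
  N = 75
  M = 292 + 5·97 + 3·75 = 1002
  Z = 238 + 4·75 = 538
Policy A (N + 21):
  R = 97
  N = 75 + 21 = 96
  M = 292 + 5·97 + 3·96 = 1065
  Z = 238 + 4·96 = 622
ΔZ = 622 − 538 = 84; ΔM = 1065 − 1002 = 63
Score = (-3)·84 + 4·63 = 0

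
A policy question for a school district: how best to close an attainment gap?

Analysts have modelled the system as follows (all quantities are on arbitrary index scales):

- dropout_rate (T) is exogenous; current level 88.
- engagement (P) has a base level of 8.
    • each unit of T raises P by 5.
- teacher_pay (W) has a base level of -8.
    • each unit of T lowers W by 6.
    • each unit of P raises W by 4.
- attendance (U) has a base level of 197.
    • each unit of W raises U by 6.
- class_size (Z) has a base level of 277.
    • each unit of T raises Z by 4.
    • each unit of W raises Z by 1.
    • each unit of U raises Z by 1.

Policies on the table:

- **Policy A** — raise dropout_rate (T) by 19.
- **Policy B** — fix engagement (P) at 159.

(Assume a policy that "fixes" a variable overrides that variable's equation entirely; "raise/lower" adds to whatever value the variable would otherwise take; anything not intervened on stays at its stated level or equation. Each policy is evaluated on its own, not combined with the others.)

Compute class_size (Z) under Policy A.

11556

Policy A (T + 19):
  T = 88 + 19 = 107
  P = 8 + 5·107 = 543
  W = -8 − 6·107 + 4·543 = 1522
  U = 197 + 6·1522 = 9329
  Z = 277 + 4·107 + 1522 + 9329 = 11556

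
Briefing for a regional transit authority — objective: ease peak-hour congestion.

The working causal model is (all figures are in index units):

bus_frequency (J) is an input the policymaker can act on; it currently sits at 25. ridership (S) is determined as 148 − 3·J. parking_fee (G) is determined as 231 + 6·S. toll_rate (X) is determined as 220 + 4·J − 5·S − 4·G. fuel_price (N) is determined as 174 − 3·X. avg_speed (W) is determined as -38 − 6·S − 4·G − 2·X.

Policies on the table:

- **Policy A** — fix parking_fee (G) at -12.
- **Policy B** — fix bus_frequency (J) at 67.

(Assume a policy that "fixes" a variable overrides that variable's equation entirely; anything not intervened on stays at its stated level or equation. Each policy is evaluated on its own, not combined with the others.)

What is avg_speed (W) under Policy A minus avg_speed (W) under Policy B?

1140

Policy A (G := -12):
  J = 25
  S = 148 − 3·25 = 73
  G = -12
  X = 220 + 4·25 − 5·73 − 4·(-12) = 3
  W = -38 − 6·73 − 4·(-12) − 2·3 = -434
Policy B (J := 67):
  J = 67
  S = 148 − 3·67 = -53
  G = 231 + 6·(-53) = -87
  X = 220 + 4·67 − 5·(-53) − 4·(-87) = 1101
  W = -38 − 6·(-53) − 4·(-87) − 2·1101 = -1574
W: -434 − (-1574) = 1140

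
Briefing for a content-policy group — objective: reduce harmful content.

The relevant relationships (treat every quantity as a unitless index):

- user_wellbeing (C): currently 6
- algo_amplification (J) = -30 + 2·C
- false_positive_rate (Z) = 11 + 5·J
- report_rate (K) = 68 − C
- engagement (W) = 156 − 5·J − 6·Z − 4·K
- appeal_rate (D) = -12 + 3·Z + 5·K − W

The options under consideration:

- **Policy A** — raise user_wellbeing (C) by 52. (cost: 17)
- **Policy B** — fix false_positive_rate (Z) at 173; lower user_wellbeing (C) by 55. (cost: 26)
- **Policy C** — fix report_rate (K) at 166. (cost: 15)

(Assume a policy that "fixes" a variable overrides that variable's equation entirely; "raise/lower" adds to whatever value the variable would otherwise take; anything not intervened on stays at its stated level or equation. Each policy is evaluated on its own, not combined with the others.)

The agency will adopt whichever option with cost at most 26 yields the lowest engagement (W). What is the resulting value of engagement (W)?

Policy A (C + 52):
  C = 6 + 52 = 58
  J = -30 + 2·58 = 86
  Z = 11 + 5·86 = 441
  K = 68 − 58 = 10
  W = 156 − 5·86 − 6·441 − 4·10 = -2960
Policy B (Z := 173, C − 55):
  C = 6 − 55 = -49
  J = -30 + 2·(-49) = -128
  Z = 173
  K = 68 − (-49) = 117
  W = 156 − 5·(-128) − 6·173 − 4·117 = -710
Policy C (K := 166):
  C = 6
  J = -30 + 2·6 = -18
  Z = 11 + 5·(-18) = -79
  K = 166
  W = 156 − 5·(-18) − 6·(-79) − 4·166 = 56
Comparing — Policy A: W=-2960, Policy B: W=-710, Policy C: W=56. Lowest is -2960 (Policy A).

-2960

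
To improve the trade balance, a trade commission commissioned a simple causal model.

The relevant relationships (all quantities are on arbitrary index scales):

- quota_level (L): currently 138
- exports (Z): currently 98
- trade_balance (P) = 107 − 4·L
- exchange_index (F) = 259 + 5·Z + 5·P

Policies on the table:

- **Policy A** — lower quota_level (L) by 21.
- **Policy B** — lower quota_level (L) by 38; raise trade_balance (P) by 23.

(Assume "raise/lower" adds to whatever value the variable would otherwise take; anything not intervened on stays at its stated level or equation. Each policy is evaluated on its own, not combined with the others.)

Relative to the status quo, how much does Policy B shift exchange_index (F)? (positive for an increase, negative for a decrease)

Baseline:
  L = 138
  Z = 98
  P = 107 − 4·138 = -445
  F = 259 + 5·98 + 5·(-445) = -1476
Policy B (L − 38, P + 23):
  L = 138 − 38 = 100
  Z = 98
  P = 107 − 4·100 (+23 from intervention) = -270
  F = 259 + 5·98 + 5·(-270) = -601
Change in F: -601 − (-1476) = 875

875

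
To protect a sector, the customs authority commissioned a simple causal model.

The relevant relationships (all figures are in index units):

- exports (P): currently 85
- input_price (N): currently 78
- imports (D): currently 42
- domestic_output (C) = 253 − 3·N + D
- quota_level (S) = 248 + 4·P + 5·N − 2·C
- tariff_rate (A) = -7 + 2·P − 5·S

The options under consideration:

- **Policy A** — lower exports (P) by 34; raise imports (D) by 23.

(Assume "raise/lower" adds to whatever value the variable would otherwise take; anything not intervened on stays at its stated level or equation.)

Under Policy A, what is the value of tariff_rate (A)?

-3275

Policy A (P − 34, D + 23):
  P = 85 − 34 = 51
  N = 78
  D = 42 + 23 = 65
  C = 253 − 3·78 + 65 = 84
  S = 248 + 4·51 + 5·78 − 2·84 = 674
  A = -7 + 2·51 − 5·674 = -3275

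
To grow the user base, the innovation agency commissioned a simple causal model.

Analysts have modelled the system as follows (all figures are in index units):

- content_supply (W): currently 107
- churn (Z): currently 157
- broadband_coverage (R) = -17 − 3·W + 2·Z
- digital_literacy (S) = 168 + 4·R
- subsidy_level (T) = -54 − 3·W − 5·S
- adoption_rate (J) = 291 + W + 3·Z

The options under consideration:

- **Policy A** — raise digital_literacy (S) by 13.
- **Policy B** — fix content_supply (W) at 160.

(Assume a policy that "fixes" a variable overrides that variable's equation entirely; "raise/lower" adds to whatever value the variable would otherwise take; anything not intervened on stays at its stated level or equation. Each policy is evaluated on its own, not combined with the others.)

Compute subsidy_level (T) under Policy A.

Policy A (S + 13):
  W = 107
  Z = 157
  R = -17 − 3·107 + 2·157 = -24
  S = 168 + 4·(-24) (+13 from intervention) = 85
  T = -54 − 3·107 − 5·85 = -800

-800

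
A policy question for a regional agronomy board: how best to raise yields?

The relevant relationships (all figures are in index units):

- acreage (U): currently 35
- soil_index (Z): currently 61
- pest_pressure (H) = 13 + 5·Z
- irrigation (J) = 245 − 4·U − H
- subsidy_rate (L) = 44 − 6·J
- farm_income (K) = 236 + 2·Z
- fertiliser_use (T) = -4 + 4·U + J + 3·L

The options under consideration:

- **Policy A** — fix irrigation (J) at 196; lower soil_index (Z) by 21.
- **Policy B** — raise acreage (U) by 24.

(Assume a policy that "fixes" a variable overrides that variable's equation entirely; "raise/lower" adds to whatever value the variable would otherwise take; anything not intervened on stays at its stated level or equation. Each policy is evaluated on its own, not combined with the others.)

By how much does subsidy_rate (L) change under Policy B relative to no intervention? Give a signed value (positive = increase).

576

Baseline:
  U = 35
  Z = 61
  H = 13 + 5·61 = 318
  J = 245 − 4·35 − 318 = -213
  L = 44 − 6·(-213) = 1322
Policy B (U + 24):
  U = 35 + 24 = 59
  Z = 61
  H = 13 + 5·61 = 318
  J = 245 − 4·59 − 318 = -309
  L = 44 − 6·(-309) = 1898
Change in L: 1898 − 1322 = 576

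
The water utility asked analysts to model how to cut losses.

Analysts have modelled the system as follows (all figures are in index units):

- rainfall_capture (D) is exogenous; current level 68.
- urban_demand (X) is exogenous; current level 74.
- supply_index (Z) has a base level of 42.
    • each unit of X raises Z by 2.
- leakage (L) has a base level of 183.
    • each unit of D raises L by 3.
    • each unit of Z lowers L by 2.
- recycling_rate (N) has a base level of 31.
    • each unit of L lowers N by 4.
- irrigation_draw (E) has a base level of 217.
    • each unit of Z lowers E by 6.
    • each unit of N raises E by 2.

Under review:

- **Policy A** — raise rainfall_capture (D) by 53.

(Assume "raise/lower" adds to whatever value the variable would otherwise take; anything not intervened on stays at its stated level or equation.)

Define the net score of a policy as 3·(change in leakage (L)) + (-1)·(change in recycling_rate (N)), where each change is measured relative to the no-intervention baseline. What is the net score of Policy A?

Baseline:
  D = 68
  X = 74
  Z = 42 + 2·74 = 190
  L = 183 + 3·68 − 2·190 = 7
  N = 31 − 4·7 = 3
Policy A (D + 53):
  D = 68 + 53 = 121
  X = 74
  Z = 42 + 2·74 = 190
  L = 183 + 3·121 − 2·190 = 166
  N = 31 − 4·166 = -633
ΔL = 166 − 7 = 159; ΔN = -633 − 3 = -636
Score = 3·159 + (-1)·(-636) = 1113

1113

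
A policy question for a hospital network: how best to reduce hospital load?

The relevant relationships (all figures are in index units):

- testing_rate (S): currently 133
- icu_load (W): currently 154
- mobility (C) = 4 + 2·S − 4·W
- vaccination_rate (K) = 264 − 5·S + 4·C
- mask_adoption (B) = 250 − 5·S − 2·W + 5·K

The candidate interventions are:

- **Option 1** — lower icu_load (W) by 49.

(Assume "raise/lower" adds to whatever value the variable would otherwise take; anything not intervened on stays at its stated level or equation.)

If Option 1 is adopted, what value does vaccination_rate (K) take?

Option 1 (W − 49):
  S = 133
  W = 154 − 49 = 105
  C = 4 + 2·133 − 4·105 = -150
  K = 264 − 5·133 + 4·(-150) = -1001

-1001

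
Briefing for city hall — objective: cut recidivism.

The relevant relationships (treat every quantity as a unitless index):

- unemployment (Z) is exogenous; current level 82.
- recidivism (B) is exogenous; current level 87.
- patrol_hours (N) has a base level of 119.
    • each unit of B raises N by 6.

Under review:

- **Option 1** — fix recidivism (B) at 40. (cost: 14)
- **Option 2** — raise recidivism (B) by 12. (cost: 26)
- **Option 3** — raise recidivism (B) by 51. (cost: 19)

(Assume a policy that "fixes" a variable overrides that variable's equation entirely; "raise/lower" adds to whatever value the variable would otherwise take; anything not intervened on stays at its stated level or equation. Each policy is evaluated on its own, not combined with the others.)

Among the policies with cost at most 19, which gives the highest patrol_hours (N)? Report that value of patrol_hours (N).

947

Option 1 (B := 40):
  B = 40
  N = 119 + 6·40 = 359
Option 3 (B + 51):
  B = 87 + 51 = 138
  N = 119 + 6·138 = 947
Comparing — Option 1: N=359, Option 3: N=947. Highest is 947 (Option 3).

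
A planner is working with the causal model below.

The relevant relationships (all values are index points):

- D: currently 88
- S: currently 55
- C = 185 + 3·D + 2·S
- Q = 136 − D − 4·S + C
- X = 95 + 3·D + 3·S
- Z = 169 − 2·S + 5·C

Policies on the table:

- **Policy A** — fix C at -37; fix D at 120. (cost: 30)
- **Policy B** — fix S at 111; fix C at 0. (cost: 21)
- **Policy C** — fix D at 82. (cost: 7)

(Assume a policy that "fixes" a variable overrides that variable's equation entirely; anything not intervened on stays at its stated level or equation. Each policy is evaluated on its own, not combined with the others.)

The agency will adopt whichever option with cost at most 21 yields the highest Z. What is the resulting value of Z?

2764

Policy B (S := 111, C := 0):
  D = 88
  S = 111
  C = 0
  Z = 169 − 2·111 + 5·0 = -53
Policy C (D := 82):
  D = 82
  S = 55
  C = 185 + 3·82 + 2·55 = 541
  Z = 169 − 2·55 + 5·541 = 2764
Comparing — Policy B: Z=-53, Policy C: Z=2764. Highest is 2764 (Policy C).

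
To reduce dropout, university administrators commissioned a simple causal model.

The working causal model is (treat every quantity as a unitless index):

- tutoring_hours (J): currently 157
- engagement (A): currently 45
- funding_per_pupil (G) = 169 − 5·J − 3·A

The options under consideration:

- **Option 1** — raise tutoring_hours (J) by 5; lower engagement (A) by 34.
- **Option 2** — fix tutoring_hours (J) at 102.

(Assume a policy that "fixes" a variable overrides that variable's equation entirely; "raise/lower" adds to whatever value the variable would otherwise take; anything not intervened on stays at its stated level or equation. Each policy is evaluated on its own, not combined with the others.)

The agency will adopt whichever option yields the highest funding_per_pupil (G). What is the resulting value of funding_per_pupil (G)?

-476

Option 1 (J + 5, A − 34):
  J = 157 + 5 = 162
  A = 45 − 34 = 11
  G = 169 − 5·162 − 3·11 = -674
Option 2 (J := 102):
  J = 102
  A = 45
  G = 169 − 5·102 − 3·45 = -476
Comparing — Option 1: G=-674, Option 2: G=-476. Highest is -476 (Option 2).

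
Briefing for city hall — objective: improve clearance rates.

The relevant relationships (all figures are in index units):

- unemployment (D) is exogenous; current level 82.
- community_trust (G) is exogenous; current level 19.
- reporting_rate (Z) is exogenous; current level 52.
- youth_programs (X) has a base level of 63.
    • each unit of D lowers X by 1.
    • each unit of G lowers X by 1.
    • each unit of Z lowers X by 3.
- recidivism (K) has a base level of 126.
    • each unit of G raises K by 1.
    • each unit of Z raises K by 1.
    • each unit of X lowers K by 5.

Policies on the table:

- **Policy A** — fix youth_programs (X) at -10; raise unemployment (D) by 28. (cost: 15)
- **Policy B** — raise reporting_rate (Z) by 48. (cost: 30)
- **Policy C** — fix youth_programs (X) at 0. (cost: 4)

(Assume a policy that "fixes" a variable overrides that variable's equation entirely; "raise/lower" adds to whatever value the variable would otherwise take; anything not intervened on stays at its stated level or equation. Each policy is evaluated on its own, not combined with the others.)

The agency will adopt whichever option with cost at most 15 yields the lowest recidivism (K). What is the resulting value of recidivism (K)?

197

Policy A (X := -10, D + 28):
  D = 82 + 28 = 110
  G = 19
  Z = 52
  X = -10
  K = 126 + 19 + 52 − 5·(-10) = 247
Policy C (X := 0):
  D = 82
  G = 19
  Z = 52
  X = 0
  K = 126 + 19 + 52 − 5·0 = 197
Comparing — Policy A: K=247, Policy C: K=197. Lowest is 197 (Policy C).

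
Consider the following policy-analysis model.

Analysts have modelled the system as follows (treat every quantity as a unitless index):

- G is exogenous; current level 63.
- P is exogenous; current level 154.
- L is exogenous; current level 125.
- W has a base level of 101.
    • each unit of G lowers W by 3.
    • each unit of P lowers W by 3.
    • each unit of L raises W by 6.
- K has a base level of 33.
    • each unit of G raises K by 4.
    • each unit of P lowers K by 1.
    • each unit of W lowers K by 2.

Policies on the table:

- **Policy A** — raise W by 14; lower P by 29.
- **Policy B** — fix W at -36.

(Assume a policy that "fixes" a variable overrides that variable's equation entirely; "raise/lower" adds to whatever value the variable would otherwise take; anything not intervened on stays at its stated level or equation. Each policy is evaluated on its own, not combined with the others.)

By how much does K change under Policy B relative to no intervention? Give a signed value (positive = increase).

472

Baseline:
  G = 63
  P = 154
  L = 125
  W = 101 − 3·63 − 3·154 + 6·125 = 200
  K = 33 + 4·63 − 154 − 2·200 = -269
Policy B (W := -36):
  G = 63
  P = 154
  L = 125
  W = -36
  K = 33 + 4·63 − 154 − 2·(-36) = 203
Change in K: 203 − (-269) = 472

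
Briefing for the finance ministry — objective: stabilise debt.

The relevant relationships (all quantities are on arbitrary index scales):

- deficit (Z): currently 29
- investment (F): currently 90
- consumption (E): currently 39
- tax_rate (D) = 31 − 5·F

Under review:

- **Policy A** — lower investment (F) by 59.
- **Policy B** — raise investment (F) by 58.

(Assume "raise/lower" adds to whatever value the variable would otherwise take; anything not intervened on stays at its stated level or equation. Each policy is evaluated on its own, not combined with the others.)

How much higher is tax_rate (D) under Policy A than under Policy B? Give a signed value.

Policy A (F − 59):
  F = 90 − 59 = 31
  D = 31 − 5·31 = -124
Policy B (F + 58):
  F = 90 + 58 = 148
  D = 31 − 5·148 = -709
D: -124 − (-709) = 585

585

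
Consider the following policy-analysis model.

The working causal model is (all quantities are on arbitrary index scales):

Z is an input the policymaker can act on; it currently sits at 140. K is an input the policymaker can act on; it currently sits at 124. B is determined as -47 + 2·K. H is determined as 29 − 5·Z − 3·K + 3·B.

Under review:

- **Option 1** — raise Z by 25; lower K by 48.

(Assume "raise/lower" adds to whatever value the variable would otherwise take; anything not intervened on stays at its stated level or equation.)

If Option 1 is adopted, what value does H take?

Option 1 (Z + 25, K − 48):
  Z = 140 + 25 = 165
  K = 124 − 48 = 76
  B = -47 + 2·76 = 105
  H = 29 − 5·165 − 3·76 + 3·105 = -709

-709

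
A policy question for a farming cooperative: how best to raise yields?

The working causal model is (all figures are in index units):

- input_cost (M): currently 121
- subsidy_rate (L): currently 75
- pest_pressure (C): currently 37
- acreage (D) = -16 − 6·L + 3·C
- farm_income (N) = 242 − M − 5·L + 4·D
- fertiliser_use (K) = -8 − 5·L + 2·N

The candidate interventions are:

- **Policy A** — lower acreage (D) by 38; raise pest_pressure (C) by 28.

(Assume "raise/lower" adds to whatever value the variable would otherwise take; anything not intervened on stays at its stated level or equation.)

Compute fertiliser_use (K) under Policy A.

Policy A (D − 38, C + 28):
  M = 121
  L = 75
  C = 37 + 28 = 65
  D = -16 − 6·75 + 3·65 (−38 from intervention) = -309
  N = 242 − 121 − 5·75 + 4·(-309) = -1490
  K = -8 − 5·75 + 2·(-1490) = -3363

-3363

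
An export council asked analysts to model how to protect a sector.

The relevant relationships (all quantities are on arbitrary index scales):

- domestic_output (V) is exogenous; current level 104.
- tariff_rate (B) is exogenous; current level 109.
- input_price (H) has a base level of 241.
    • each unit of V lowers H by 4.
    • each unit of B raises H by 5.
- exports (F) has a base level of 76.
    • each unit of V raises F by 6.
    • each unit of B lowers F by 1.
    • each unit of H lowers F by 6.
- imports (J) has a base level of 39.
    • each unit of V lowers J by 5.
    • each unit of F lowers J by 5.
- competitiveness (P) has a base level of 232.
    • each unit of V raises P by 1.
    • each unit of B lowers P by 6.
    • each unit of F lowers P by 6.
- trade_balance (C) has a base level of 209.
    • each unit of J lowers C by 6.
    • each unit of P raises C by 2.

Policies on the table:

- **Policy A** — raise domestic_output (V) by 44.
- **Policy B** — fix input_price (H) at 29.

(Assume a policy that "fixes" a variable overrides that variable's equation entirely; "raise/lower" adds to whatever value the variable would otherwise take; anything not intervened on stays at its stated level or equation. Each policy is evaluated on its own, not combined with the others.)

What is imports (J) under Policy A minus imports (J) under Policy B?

Policy A (V + 44):
  V = 104 + 44 = 148
  B = 109
  H = 241 − 4·148 + 5·109 = 194
  F = 76 + 6·148 − 109 − 6·194 = -309
  J = 39 − 5·148 − 5·(-309) = 844
Policy B (H := 29):
  V = 104
  B = 109
  H = 29
  F = 76 + 6·104 − 109 − 6·29 = 417
  J = 39 − 5·104 − 5·417 = -2566
J: 844 − (-2566) = 3410

3410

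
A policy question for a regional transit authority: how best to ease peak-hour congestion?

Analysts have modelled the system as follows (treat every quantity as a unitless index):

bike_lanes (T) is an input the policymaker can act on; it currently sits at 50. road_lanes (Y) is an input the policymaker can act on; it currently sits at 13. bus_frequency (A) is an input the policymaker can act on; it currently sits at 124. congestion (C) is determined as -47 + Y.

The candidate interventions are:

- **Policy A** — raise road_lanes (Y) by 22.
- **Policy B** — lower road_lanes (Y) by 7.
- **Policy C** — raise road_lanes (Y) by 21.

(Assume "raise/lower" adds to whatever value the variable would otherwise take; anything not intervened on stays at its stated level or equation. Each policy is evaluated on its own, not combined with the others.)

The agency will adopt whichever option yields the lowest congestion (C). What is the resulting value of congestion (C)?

Policy A (Y + 22):
  Y = 13 + 22 = 35
  C = -47 + 35 = -12
Policy B (Y − 7):
  Y = 13 − 7 = 6
  C = -47 + 6 = -41
Policy C (Y + 21):
  Y = 13 + 21 = 34
  C = -47 + 34 = -13
Comparing — Policy A: C=-12, Policy B: C=-41, Policy C: C=-13. Lowest is -41 (Policy B).

-41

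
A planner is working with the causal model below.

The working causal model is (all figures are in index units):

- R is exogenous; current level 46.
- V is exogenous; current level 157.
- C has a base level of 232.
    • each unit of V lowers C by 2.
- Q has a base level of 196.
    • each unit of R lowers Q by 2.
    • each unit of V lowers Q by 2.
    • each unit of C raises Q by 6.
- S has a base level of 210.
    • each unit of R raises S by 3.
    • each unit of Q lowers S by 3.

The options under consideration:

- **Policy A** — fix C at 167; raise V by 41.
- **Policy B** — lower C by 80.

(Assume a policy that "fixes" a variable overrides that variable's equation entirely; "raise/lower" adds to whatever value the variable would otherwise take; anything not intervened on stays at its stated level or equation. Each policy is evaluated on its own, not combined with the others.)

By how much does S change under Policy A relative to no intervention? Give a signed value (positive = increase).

-4236

Baseline:
  R = 46
  V = 157
  C = 232 − 2·157 = -82
  Q = 196 − 2·46 − 2·157 + 6·(-82) = -702
  S = 210 + 3·46 − 3·(-702) = 2454
Policy A (C := 167, V + 41):
  R = 46
  V = 157 + 41 = 198
  C = 167
  Q = 196 − 2·46 − 2·198 + 6·167 = 710
  S = 210 + 3·46 − 3·710 = -1782
Change in S: -1782 − 2454 = -4236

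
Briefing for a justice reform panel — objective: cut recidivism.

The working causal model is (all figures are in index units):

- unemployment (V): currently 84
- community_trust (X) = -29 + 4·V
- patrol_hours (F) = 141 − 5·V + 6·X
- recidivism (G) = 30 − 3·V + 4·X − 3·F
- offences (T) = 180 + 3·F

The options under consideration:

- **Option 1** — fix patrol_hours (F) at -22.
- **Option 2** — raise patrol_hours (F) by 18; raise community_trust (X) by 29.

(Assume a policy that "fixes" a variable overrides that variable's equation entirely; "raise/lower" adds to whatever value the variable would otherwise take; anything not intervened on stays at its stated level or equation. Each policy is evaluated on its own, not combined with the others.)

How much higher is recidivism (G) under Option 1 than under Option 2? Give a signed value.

Option 1 (F := -22):
  V = 84
  X = -29 + 4·84 = 307
  F = -22
  G = 30 − 3·84 + 4·307 − 3·(-22) = 1072
Option 2 (F + 18, X + 29):
  V = 84
  X = -29 + 4·84 (+29 from intervention) = 336
  F = 141 − 5·84 + 6·336 (+18 from intervention) = 1755
  G = 30 − 3·84 + 4·336 − 3·1755 = -4143
G: 1072 − (-4143) = 5215

5215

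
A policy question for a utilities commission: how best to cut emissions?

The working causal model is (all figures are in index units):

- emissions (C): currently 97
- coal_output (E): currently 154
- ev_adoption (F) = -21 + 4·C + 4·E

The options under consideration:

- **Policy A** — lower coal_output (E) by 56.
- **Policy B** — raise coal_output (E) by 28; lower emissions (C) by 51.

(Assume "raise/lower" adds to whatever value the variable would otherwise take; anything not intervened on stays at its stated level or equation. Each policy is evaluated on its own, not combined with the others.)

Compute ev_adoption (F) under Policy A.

759

Policy A (E − 56):
  C = 97
  E = 154 − 56 = 98
  F = -21 + 4·97 + 4·98 = 759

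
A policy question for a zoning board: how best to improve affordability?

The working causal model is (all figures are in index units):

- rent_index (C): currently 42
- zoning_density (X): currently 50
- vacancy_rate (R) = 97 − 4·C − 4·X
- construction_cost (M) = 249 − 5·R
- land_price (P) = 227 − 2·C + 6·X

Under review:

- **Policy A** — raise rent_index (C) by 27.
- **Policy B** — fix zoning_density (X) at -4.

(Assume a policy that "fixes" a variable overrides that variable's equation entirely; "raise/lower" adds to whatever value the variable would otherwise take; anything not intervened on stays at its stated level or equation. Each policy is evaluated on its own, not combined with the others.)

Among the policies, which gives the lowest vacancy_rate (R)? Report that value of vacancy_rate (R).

-379

Policy A (C + 27):
  C = 42 + 27 = 69
  X = 50
  R = 97 − 4·69 − 4·50 = -379
Policy B (X := -4):
  C = 42
  X = -4
  R = 97 − 4·42 − 4·(-4) = -55
Comparing — Policy A: R=-379, Policy B: R=-55. Lowest is -379 (Policy A).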